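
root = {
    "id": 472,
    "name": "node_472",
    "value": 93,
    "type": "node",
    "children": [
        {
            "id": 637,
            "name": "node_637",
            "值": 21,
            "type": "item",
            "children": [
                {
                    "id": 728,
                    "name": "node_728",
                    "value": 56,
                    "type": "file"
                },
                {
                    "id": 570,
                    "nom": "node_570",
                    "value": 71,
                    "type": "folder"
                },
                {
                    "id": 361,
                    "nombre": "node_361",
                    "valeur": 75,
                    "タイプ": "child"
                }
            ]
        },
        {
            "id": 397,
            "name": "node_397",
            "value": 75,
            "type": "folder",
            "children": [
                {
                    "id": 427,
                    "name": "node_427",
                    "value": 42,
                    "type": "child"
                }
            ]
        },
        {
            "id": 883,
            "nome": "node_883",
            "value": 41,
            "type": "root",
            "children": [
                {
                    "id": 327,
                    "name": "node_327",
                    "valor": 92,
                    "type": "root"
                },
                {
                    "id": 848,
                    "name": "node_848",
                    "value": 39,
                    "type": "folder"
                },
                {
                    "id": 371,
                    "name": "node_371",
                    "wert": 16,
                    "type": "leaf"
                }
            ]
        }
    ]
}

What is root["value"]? 93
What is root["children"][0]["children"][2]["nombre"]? "node_361"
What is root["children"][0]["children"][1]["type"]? "folder"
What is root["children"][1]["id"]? 397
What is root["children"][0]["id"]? 637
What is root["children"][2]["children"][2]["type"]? "leaf"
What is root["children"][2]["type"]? "root"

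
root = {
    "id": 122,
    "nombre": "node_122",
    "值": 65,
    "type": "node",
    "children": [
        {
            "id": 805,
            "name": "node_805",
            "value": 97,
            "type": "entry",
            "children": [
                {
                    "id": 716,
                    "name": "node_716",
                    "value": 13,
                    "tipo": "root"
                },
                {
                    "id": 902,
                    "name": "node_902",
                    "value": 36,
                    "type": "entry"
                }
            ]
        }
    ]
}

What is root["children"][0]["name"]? "node_805"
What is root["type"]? "node"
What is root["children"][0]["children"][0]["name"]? "node_716"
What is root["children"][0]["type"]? "entry"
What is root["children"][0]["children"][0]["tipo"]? "root"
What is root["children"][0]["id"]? 805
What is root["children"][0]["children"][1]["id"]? 902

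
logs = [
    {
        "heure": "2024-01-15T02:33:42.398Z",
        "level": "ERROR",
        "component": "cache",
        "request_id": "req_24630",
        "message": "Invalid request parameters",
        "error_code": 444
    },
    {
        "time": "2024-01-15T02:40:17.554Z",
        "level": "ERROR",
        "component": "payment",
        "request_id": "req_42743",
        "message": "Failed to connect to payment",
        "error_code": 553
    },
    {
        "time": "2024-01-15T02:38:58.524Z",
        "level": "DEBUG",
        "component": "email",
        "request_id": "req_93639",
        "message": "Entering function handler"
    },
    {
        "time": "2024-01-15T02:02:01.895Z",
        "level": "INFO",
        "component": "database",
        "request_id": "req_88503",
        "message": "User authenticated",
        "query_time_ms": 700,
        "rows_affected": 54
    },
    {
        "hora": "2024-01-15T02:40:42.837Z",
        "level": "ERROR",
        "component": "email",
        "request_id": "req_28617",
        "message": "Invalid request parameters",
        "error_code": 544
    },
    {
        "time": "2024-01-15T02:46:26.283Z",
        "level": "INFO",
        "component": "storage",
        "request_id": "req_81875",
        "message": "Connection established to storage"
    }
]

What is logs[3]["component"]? "database"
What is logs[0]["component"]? "cache"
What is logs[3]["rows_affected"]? 54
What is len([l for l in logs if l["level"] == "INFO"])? 2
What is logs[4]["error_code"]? 544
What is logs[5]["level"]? "INFO"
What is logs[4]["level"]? "ERROR"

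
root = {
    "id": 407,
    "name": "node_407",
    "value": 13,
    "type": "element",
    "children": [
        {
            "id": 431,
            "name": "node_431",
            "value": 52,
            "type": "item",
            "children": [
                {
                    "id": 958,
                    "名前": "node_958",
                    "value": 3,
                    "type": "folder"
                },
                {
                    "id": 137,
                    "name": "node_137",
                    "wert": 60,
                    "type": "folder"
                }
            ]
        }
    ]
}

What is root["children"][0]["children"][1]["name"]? "node_137"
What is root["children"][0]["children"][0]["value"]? 3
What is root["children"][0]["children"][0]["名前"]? "node_958"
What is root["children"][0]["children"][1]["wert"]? 60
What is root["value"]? 13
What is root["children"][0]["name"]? "node_431"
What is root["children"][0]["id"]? 431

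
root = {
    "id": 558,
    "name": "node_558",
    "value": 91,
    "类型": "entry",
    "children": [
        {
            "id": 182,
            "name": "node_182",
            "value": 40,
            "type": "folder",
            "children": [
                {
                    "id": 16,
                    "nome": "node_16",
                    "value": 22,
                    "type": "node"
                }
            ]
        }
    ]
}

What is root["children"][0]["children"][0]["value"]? 22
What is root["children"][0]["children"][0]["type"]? "node"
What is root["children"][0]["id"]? 182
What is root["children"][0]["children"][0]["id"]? 16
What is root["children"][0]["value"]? 40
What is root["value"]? 91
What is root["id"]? 558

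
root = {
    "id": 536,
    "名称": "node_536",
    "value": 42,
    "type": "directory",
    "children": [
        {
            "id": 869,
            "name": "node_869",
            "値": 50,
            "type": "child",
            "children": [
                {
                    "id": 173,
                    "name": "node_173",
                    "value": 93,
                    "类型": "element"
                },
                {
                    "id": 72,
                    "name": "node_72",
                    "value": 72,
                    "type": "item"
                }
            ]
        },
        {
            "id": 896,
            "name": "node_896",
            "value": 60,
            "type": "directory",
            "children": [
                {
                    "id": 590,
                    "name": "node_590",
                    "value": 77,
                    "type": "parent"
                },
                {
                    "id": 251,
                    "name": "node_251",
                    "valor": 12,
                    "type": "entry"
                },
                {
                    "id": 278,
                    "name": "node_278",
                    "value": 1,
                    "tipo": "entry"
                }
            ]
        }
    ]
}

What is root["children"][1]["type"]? "directory"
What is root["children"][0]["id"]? 869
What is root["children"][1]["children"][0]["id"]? 590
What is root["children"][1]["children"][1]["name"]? "node_251"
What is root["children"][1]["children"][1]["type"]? "entry"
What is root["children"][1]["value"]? 60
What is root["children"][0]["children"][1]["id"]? 72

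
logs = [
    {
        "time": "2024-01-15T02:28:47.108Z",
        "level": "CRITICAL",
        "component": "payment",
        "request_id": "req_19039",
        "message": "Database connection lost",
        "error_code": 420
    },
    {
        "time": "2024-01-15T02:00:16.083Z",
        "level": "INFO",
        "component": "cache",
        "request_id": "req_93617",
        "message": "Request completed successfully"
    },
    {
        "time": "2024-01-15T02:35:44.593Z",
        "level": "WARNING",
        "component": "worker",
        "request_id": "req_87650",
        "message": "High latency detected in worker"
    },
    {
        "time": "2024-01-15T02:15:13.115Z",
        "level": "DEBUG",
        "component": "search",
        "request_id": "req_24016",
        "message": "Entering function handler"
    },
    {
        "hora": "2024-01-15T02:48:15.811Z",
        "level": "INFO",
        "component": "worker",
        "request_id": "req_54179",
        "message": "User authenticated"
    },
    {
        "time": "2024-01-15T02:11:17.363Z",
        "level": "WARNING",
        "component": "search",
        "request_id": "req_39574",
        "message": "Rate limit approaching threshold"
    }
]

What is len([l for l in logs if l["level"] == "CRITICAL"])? 1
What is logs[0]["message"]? "Database connection lost"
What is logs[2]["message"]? "High latency detected in worker"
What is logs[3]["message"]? "Entering function handler"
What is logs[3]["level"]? "DEBUG"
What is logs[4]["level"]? "INFO"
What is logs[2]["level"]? "WARNING"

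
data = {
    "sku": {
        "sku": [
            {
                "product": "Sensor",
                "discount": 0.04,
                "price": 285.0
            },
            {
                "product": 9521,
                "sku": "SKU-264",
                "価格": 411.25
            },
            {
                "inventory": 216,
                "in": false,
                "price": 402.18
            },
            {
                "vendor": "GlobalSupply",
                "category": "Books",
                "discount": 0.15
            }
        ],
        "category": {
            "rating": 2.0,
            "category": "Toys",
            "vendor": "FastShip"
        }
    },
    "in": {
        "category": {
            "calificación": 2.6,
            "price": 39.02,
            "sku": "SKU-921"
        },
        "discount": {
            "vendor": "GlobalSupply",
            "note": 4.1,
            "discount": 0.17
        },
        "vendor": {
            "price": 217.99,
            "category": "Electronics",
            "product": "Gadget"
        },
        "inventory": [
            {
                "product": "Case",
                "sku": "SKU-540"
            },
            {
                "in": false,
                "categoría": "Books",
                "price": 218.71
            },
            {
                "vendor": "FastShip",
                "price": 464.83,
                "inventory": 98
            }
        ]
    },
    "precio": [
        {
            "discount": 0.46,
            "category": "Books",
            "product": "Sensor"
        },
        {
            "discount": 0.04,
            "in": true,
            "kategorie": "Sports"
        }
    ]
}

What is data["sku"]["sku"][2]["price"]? 402.18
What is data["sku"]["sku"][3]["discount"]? 0.15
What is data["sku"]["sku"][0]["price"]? 285.0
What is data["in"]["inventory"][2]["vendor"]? "FastShip"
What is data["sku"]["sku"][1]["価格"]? 411.25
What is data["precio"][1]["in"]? True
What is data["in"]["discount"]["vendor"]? "GlobalSupply"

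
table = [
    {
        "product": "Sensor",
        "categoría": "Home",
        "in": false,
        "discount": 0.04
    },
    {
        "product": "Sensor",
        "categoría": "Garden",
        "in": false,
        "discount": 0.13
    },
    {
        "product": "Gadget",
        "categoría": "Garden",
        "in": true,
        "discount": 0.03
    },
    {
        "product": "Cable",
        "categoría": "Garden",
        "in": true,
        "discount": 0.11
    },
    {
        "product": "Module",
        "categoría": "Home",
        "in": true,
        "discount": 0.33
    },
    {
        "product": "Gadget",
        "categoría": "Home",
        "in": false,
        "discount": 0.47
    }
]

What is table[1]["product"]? "Sensor"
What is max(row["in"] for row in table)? True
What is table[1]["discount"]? 0.13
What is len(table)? 6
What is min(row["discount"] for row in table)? 0.03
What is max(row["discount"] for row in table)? 0.47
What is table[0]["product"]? "Sensor"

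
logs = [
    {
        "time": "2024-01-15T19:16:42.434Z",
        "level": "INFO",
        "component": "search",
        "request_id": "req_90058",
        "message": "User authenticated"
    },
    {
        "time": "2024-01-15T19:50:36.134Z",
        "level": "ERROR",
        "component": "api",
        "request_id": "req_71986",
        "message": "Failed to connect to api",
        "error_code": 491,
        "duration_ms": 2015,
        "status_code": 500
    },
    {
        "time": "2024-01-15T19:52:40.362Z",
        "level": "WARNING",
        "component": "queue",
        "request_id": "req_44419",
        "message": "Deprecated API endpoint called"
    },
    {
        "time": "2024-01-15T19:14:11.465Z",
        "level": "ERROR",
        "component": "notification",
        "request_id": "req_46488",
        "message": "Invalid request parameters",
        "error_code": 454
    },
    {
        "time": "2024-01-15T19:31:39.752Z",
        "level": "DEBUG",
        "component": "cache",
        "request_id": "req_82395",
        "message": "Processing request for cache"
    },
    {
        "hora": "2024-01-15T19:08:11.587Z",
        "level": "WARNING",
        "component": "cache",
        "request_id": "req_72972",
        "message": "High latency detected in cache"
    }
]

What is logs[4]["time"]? "2024-01-15T19:31:39.752Z"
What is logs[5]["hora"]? "2024-01-15T19:08:11.587Z"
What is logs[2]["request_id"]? "req_44419"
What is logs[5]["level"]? "WARNING"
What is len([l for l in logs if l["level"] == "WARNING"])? 2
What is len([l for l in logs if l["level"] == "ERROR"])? 2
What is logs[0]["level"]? "INFO"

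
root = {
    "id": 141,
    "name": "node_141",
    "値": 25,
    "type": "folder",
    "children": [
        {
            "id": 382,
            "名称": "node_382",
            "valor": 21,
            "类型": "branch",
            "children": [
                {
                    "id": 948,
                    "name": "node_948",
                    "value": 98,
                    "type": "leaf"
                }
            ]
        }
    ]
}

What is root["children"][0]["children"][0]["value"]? 98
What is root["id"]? 141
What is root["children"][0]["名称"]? "node_382"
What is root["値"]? 25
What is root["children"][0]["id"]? 382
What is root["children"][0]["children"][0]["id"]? 948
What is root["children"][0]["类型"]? "branch"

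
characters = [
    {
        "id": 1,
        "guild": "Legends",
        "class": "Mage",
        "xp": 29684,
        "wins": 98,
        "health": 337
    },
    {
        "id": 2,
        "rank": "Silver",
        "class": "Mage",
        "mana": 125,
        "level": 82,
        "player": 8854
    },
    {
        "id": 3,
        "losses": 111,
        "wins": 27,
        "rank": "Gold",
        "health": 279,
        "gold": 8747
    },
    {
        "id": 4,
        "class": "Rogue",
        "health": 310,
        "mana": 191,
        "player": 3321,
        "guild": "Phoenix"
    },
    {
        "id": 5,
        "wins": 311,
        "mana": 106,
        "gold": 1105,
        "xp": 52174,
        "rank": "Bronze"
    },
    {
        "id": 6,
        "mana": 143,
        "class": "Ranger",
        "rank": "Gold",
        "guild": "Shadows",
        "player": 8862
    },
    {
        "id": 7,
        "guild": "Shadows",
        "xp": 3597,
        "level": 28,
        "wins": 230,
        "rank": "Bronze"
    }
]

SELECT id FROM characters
[1, 2, 3, 4, 5, 6, 7]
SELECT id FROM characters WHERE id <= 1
[1]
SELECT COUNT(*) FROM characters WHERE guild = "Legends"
1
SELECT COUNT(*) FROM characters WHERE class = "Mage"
2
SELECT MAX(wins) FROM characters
311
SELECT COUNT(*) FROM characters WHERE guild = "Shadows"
2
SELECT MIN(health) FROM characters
279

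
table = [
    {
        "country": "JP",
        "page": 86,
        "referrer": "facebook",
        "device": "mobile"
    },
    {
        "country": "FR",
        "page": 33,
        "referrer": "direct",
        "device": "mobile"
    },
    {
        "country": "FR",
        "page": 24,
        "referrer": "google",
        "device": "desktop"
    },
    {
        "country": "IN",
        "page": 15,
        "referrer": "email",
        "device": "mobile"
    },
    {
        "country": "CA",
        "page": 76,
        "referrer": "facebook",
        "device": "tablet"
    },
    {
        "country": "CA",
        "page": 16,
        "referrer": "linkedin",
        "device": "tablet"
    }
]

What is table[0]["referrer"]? "facebook"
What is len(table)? 6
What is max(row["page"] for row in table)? 86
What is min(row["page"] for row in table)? 15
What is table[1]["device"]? "mobile"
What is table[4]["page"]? 76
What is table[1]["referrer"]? "direct"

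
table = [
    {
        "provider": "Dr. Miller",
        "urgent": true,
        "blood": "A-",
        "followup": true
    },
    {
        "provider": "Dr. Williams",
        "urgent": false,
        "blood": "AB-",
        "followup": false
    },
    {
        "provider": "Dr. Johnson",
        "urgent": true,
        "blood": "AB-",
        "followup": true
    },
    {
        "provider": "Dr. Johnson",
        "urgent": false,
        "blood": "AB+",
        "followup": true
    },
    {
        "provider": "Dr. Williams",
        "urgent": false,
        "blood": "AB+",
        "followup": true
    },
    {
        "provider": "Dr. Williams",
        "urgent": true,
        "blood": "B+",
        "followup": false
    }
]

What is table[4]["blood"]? "AB+"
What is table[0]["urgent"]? True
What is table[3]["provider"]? "Dr. Johnson"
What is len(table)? 6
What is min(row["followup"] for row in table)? False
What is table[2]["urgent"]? True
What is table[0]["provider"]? "Dr. Miller"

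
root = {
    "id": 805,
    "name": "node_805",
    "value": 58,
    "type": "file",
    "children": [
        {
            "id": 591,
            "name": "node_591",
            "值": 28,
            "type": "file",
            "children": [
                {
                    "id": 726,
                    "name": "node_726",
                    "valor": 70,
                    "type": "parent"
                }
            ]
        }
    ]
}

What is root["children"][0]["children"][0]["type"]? "parent"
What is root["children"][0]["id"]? 591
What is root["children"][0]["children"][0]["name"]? "node_726"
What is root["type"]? "file"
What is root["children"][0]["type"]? "file"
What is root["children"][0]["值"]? 28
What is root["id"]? 805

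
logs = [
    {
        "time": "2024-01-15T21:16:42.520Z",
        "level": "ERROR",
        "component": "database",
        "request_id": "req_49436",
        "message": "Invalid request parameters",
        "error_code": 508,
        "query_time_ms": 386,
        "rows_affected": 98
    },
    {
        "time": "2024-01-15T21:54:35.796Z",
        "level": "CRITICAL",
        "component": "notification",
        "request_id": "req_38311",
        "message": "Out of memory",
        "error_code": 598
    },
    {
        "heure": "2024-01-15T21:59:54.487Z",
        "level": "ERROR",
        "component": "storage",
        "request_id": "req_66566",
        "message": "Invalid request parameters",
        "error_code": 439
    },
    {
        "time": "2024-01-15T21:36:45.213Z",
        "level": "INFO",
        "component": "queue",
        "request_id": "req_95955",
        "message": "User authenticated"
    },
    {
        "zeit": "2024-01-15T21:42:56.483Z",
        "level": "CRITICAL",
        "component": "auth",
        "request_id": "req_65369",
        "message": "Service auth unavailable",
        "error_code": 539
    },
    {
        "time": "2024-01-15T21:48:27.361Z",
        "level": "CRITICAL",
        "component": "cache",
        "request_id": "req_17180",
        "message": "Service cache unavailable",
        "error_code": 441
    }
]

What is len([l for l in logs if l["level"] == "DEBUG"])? 0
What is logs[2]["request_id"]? "req_66566"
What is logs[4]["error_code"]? 539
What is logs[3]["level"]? "INFO"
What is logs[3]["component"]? "queue"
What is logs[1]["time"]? "2024-01-15T21:54:35.796Z"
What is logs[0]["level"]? "ERROR"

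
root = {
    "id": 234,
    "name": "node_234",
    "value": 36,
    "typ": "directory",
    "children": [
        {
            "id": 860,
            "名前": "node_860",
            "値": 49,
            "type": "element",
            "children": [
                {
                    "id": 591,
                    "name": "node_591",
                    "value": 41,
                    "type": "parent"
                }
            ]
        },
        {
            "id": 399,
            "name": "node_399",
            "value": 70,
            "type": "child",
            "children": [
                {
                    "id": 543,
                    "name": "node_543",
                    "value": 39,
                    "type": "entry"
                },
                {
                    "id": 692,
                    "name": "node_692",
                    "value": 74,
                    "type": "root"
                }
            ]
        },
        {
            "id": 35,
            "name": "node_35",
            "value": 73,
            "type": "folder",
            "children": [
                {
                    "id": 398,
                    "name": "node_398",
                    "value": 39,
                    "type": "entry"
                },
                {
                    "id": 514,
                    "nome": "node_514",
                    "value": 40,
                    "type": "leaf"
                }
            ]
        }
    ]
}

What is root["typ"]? "directory"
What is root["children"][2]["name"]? "node_35"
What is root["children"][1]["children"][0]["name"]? "node_543"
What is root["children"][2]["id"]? 35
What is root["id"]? 234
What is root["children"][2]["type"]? "folder"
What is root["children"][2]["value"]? 73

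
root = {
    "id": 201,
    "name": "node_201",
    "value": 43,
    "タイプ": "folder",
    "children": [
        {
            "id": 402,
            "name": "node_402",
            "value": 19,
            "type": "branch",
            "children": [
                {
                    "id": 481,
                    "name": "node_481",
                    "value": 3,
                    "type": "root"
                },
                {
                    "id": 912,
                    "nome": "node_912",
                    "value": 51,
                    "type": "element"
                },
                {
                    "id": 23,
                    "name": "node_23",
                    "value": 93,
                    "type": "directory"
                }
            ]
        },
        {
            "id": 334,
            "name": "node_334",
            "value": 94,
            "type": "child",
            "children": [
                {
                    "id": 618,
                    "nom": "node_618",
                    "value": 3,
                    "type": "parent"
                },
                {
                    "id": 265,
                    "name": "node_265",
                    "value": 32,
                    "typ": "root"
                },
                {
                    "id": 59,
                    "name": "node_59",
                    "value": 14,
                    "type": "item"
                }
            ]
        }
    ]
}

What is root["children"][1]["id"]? 334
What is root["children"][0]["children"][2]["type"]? "directory"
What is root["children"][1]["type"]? "child"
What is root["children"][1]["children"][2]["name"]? "node_59"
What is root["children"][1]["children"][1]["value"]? 32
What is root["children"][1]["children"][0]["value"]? 3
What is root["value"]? 43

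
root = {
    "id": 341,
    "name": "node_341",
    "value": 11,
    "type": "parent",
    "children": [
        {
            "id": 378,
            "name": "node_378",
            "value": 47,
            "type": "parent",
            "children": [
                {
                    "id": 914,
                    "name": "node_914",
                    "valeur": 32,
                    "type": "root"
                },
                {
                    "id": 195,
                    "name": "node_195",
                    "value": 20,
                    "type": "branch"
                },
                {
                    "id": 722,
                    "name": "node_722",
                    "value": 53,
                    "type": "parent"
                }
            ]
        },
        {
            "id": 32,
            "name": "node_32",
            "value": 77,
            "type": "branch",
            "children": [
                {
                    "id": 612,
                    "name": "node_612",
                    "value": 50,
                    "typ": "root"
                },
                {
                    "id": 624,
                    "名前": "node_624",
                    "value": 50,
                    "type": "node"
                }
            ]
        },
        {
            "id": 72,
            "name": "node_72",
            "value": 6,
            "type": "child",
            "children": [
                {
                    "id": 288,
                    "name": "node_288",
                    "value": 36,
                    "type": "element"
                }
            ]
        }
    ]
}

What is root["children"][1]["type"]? "branch"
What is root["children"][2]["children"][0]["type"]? "element"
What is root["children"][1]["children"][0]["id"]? 612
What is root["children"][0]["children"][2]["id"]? 722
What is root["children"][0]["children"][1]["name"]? "node_195"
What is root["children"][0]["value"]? 47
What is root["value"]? 11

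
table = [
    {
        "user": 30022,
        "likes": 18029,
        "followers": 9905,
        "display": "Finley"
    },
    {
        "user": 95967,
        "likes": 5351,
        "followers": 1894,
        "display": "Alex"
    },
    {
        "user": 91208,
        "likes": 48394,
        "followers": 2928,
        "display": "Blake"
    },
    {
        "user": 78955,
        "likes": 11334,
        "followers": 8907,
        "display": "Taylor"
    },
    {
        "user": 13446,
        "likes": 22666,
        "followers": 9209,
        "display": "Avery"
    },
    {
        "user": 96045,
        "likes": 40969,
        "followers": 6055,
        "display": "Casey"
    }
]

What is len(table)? 6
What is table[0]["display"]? "Finley"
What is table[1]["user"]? 95967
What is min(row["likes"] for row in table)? 5351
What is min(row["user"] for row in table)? 13446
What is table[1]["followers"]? 1894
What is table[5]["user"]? 96045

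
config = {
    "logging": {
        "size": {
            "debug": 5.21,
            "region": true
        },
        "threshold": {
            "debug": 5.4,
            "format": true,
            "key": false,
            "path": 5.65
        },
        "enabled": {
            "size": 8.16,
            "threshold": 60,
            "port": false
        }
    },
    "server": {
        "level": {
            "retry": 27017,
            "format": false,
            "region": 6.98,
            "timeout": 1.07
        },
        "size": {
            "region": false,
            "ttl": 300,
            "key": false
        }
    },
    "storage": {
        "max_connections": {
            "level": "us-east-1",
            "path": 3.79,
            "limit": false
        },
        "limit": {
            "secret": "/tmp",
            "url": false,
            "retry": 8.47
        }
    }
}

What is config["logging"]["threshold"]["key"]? False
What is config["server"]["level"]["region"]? 6.98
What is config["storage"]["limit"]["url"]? False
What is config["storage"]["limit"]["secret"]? "/tmp"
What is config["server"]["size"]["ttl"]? 300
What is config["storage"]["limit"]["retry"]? 8.47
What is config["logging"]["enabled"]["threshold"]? 60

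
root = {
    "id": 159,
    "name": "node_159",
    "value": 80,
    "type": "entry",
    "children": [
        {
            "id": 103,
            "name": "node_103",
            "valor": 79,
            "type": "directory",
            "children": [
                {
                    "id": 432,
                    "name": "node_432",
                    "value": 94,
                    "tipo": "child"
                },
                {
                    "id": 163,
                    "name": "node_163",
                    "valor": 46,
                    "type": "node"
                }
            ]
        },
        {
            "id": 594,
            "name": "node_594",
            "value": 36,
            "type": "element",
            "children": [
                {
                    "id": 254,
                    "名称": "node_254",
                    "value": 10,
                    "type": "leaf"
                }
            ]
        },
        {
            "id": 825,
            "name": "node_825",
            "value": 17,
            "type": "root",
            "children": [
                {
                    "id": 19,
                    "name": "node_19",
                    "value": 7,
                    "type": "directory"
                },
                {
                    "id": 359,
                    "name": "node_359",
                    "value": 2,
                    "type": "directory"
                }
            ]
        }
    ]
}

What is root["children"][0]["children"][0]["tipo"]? "child"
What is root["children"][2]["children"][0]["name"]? "node_19"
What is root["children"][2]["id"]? 825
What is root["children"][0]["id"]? 103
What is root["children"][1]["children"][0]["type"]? "leaf"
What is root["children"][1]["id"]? 594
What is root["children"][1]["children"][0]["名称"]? "node_254"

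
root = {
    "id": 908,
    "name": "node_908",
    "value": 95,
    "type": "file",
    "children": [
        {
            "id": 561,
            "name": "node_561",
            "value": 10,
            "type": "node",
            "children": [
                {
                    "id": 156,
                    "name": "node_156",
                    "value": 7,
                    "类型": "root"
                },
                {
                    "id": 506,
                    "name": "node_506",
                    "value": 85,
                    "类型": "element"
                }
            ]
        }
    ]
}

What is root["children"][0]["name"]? "node_561"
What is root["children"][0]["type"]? "node"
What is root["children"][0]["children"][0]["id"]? 156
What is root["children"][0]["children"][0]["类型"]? "root"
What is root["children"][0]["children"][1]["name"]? "node_506"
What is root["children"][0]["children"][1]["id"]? 506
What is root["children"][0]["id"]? 561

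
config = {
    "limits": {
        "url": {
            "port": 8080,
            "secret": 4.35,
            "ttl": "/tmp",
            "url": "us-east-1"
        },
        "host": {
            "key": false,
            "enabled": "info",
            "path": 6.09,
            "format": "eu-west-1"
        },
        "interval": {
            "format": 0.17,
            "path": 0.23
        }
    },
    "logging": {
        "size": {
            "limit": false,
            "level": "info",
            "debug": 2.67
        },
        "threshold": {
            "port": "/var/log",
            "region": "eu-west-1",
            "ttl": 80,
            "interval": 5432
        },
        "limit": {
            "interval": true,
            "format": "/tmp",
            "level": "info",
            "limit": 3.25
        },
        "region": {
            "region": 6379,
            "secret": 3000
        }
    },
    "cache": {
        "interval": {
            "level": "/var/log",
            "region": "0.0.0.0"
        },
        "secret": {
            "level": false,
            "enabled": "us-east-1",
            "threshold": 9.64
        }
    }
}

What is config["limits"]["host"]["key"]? False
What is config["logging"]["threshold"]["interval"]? 5432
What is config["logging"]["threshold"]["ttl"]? 80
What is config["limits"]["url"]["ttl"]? "/tmp"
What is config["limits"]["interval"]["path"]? 0.23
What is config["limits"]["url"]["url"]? "us-east-1"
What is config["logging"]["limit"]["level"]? "info"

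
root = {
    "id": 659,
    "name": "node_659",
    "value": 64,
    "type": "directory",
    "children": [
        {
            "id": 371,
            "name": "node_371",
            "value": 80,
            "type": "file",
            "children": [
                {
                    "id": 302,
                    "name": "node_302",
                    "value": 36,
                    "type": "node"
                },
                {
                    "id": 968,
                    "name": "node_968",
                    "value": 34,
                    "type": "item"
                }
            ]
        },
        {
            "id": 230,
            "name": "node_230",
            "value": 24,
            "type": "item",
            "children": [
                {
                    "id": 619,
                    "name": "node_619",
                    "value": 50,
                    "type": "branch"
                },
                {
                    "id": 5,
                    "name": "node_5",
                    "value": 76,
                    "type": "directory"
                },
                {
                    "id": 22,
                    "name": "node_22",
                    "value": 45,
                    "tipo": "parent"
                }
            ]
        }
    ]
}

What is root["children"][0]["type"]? "file"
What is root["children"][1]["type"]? "item"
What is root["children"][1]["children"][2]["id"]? 22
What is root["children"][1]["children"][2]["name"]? "node_22"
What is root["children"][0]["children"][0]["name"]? "node_302"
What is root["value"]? 64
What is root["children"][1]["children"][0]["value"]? 50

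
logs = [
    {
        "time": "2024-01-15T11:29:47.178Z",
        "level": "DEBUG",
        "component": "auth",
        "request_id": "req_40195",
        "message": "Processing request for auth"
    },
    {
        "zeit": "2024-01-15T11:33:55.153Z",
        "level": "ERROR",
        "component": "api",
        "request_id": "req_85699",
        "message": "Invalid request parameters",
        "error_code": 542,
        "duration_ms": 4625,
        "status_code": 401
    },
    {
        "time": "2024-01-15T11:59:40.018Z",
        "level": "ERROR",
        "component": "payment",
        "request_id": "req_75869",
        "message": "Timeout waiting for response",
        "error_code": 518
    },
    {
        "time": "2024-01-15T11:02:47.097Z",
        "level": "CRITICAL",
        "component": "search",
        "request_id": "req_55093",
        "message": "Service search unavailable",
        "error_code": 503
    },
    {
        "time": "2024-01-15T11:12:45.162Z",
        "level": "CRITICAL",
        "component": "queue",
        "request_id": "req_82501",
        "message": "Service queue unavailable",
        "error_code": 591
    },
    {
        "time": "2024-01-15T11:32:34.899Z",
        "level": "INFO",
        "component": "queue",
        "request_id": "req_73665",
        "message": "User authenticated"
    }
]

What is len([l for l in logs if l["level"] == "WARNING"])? 0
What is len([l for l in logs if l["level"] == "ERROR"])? 2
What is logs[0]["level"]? "DEBUG"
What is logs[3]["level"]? "CRITICAL"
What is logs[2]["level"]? "ERROR"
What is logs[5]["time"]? "2024-01-15T11:32:34.899Z"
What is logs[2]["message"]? "Timeout waiting for response"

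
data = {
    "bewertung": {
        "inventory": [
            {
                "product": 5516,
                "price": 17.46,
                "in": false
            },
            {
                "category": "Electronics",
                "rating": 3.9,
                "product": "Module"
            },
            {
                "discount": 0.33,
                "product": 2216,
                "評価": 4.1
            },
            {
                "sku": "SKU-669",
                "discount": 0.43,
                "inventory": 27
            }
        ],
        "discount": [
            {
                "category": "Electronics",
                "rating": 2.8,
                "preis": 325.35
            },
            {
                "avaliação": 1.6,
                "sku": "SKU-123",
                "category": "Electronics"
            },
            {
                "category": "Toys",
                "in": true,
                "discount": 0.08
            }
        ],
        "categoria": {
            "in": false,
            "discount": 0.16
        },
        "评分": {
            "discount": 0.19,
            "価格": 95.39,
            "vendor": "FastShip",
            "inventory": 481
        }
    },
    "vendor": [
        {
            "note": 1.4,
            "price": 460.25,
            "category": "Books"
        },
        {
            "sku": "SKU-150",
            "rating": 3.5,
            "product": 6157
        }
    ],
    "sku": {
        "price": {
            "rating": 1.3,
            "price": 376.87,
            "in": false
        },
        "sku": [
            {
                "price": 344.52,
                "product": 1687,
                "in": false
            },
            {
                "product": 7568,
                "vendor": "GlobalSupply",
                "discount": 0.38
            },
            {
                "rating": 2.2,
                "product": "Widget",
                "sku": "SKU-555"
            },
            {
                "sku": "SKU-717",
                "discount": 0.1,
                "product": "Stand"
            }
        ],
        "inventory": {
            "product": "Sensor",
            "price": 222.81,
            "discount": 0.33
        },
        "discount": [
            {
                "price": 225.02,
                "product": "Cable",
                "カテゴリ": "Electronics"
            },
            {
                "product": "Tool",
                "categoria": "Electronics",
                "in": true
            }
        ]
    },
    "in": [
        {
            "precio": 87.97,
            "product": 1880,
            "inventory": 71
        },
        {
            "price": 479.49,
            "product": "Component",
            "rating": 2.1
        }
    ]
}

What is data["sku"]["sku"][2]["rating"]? 2.2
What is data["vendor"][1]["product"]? 6157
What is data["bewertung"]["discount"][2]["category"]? "Toys"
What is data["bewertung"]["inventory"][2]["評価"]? 4.1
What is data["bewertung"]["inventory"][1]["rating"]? 3.9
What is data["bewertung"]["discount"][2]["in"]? True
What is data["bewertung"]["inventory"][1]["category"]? "Electronics"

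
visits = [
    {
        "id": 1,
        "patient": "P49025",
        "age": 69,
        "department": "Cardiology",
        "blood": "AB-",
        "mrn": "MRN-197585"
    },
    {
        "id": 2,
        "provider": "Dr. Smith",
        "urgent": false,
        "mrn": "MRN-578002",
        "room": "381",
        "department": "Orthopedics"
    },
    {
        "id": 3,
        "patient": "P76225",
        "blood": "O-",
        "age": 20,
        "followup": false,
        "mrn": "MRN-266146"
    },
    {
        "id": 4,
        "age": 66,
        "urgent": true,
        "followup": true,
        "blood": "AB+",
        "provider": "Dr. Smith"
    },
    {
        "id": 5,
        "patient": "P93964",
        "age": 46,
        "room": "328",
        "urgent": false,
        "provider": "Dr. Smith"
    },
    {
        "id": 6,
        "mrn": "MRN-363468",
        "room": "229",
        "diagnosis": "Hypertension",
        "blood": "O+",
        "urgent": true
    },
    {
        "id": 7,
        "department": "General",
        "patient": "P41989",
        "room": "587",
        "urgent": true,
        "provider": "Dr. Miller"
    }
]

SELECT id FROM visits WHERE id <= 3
[1, 2, 3]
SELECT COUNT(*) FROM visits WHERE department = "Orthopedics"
1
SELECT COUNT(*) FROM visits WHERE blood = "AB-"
1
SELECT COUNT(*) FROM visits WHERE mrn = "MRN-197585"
1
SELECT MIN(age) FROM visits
20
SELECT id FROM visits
[1, 2, 3, 4, 5, 6, 7]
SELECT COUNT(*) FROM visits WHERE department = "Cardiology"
1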